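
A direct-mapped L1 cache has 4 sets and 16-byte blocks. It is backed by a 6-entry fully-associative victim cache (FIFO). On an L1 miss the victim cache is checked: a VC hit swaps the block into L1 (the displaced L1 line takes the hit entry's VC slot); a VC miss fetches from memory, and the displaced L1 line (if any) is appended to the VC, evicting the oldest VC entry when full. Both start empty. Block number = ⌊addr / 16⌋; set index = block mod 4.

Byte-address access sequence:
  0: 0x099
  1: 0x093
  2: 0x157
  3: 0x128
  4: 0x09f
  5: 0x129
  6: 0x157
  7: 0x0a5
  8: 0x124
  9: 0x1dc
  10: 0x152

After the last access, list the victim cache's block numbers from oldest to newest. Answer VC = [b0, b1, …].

#0 0x99→b9/s1 MISS; vc=[]
#1 0x93→b9/s1 L1-HIT; vc=[]
#2 0x157→b21/s1 MISS; vc=[9]
#3 0x128→b18/s2 MISS; vc=[9]
#4 0x9f→b9/s1 VC-HIT; vc=[21]
#5 0x129→b18/s2 L1-HIT; vc=[21]
#6 0x157→b21/s1 VC-HIT; vc=[9]
#7 0xa5→b10/s2 MISS; vc=[9,18]
#8 0x124→b18/s2 VC-HIT; vc=[9,10]
#9 0x1dc→b29/s1 MISS; vc=[9,10,21]
#10 0x152→b21/s1 VC-HIT; vc=[9,10,29]

VC = [9, 10, 29]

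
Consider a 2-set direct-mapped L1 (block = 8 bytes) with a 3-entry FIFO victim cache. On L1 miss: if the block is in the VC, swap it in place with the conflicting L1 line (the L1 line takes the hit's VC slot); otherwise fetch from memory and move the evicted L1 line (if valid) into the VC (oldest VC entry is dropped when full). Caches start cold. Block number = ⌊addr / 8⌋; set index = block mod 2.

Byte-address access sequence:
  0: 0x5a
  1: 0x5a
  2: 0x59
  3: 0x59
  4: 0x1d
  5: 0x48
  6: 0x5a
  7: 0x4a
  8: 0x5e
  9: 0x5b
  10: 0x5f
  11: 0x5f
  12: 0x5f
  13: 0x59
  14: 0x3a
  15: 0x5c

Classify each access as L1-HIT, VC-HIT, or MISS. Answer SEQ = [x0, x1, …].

SEQ = [MISS, L1-HIT, L1-HIT, L1-HIT, MISS, MISS, VC-HIT, VC-HIT, VC-HIT, L1-HIT, L1-HIT, L1-HIT, L1-HIT, L1-HIT, MISS, VC-HIT]

0: 0x5a (blk 11, set 1) → MISS  vc=[]
1: 0x5a (blk 11, set 1) → L1-HIT  vc=[]
2: 0x59 (blk 11, set 1) → L1-HIT  vc=[]
3: 0x59 (blk 11, set 1) → L1-HIT  vc=[]
4: 0x1d (blk 3, set 1) → MISS  vc=[11]
5: 0x48 (blk 9, set 1) → MISS  vc=[11, 3]
6: 0x5a (blk 11, set 1) → VC-HIT  vc=[9, 3]
7: 0x4a (blk 9, set 1) → VC-HIT  vc=[11, 3]
8: 0x5e (blk 11, set 1) → VC-HIT  vc=[9, 3]
9: 0x5b (blk 11, set 1) → L1-HIT  vc=[9, 3]
10: 0x5f (blk 11, set 1) → L1-HIT  vc=[9, 3]
11: 0x5f (blk 11, set 1) → L1-HIT  vc=[9, 3]
12: 0x5f (blk 11, set 1) → L1-HIT  vc=[9, 3]
13: 0x59 (blk 11, set 1) → L1-HIT  vc=[9, 3]
14: 0x3a (blk 7, set 1) → MISS  vc=[9, 3, 11]
15: 0x5c (blk 11, set 1) → VC-HIT  vc=[9, 3, 7]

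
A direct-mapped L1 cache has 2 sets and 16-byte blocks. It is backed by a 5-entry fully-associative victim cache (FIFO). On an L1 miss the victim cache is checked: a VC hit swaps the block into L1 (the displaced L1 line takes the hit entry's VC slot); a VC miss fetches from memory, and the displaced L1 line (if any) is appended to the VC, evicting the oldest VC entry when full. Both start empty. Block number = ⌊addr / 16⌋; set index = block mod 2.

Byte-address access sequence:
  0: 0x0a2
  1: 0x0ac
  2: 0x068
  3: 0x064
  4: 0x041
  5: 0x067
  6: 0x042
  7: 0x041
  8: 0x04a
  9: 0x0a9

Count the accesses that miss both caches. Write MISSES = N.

  [0] addr=0xa2 blk=10 s=0: MISS | VC []
  [1] addr=0xac blk=10 s=0: L1-HIT | VC []
  [2] addr=0x68 blk=6 s=0: MISS | VC [10]
  [3] addr=0x64 blk=6 s=0: L1-HIT | VC [10]
  [4] addr=0x41 blk=4 s=0: MISS | VC [10, 6]
  [5] addr=0x67 blk=6 s=0: VC-HIT | VC [10, 4]
  [6] addr=0x42 blk=4 s=0: VC-HIT | VC [10, 6]
  [7] addr=0x41 blk=4 s=0: L1-HIT | VC [10, 6]
  [8] addr=0x4a blk=4 s=0: L1-HIT | VC [10, 6]
  [9] addr=0xa9 blk=10 s=0: VC-HIT | VC [4, 6]

MISSES = 3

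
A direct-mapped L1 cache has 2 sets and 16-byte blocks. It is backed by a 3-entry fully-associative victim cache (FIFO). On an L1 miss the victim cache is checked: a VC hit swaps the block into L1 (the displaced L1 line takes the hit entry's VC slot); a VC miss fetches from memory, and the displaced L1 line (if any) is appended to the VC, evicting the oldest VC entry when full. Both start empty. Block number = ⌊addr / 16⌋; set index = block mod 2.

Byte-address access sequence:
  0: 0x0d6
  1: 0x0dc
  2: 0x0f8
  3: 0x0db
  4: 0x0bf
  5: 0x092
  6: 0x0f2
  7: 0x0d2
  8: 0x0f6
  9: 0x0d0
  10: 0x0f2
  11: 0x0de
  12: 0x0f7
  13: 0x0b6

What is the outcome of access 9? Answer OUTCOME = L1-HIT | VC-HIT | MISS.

0: 0xd6 (blk 13, set 1) → MISS  vc=[]
1: 0xdc (blk 13, set 1) → L1-HIT  vc=[]
2: 0xf8 (blk 15, set 1) → MISS  vc=[13]
3: 0xdb (blk 13, set 1) → VC-HIT  vc=[15]
4: 0xbf (blk 11, set 1) → MISS  vc=[15, 13]
5: 0x92 (blk 9, set 1) → MISS  vc=[15, 13, 11]
6: 0xf2 (blk 15, set 1) → VC-HIT  vc=[9, 13, 11]
7: 0xd2 (blk 13, set 1) → VC-HIT  vc=[9, 15, 11]
8: 0xf6 (blk 15, set 1) → VC-HIT  vc=[9, 13, 11]
9: 0xd0 (blk 13, set 1) → VC-HIT  vc=[9, 15, 11]
10: 0xf2 (blk 15, set 1) → VC-HIT  vc=[9, 13, 11]
11: 0xde (blk 13, set 1) → VC-HIT  vc=[9, 15, 11]
12: 0xf7 (blk 15, set 1) → VC-HIT  vc=[9, 13, 11]
13: 0xb6 (blk 11, set 1) → VC-HIT  vc=[9, 13, 15]

OUTCOME = VC-HIT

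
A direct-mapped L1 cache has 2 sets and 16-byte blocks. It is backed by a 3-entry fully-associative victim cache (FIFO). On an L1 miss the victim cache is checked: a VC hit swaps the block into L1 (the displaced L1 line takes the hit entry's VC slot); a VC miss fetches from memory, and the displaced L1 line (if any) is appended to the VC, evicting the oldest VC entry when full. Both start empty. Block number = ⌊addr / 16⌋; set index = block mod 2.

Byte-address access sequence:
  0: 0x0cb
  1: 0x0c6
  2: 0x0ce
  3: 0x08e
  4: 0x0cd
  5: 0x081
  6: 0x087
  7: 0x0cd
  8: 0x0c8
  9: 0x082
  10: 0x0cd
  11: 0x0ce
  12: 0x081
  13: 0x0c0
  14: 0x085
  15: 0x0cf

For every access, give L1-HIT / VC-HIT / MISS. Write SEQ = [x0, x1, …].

SEQ = [MISS, L1-HIT, L1-HIT, MISS, VC-HIT, VC-HIT, L1-HIT, VC-HIT, L1-HIT, VC-HIT, VC-HIT, L1-HIT, VC-HIT, VC-HIT, VC-HIT, VC-HIT]

#0 0xcb→b12/s0 MISS; vc=[]
#1 0xc6→b12/s0 L1-HIT; vc=[]
#2 0xce→b12/s0 L1-HIT; vc=[]
#3 0x8e→b8/s0 MISS; vc=[12]
#4 0xcd→b12/s0 VC-HIT; vc=[8]
#5 0x81→b8/s0 VC-HIT; vc=[12]
#6 0x87→b8/s0 L1-HIT; vc=[12]
#7 0xcd→b12/s0 VC-HIT; vc=[8]
#8 0xc8→b12/s0 L1-HIT; vc=[8]
#9 0x82→b8/s0 VC-HIT; vc=[12]
#10 0xcd→b12/s0 VC-HIT; vc=[8]
#11 0xce→b12/s0 L1-HIT; vc=[8]
#12 0x81→b8/s0 VC-HIT; vc=[12]
#13 0xc0→b12/s0 VC-HIT; vc=[8]
#14 0x85→b8/s0 VC-HIT; vc=[12]
#15 0xcf→b12/s0 VC-HIT; vc=[8]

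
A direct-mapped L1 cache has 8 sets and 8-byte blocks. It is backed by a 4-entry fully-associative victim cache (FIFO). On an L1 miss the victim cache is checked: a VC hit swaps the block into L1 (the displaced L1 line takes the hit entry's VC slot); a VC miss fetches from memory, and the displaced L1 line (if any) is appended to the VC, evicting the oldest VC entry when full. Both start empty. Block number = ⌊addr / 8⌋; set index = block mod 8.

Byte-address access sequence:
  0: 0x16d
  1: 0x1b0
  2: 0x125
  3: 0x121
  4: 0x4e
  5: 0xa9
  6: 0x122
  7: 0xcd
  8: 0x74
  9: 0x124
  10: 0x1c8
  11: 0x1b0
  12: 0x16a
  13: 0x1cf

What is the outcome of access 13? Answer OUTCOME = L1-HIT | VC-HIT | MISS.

OUTCOME = L1-HIT

0: 0x16d (blk 45, set 5) → MISS  vc=[]
1: 0x1b0 (blk 54, set 6) → MISS  vc=[]
2: 0x125 (blk 36, set 4) → MISS  vc=[]
3: 0x121 (blk 36, set 4) → L1-HIT  vc=[]
4: 0x4e (blk 9, set 1) → MISS  vc=[]
5: 0xa9 (blk 21, set 5) → MISS  vc=[45]
6: 0x122 (blk 36, set 4) → L1-HIT  vc=[45]
7: 0xcd (blk 25, set 1) → MISS  vc=[45, 9]
8: 0x74 (blk 14, set 6) → MISS  vc=[45, 9, 54]
9: 0x124 (blk 36, set 4) → L1-HIT  vc=[45, 9, 54]
10: 0x1c8 (blk 57, set 1) → MISS  vc=[45, 9, 54, 25]
11: 0x1b0 (blk 54, set 6) → VC-HIT  vc=[45, 9, 14, 25]
12: 0x16a (blk 45, set 5) → VC-HIT  vc=[21, 9, 14, 25]
13: 0x1cf (blk 57, set 1) → L1-HIT  vc=[21, 9, 14, 25]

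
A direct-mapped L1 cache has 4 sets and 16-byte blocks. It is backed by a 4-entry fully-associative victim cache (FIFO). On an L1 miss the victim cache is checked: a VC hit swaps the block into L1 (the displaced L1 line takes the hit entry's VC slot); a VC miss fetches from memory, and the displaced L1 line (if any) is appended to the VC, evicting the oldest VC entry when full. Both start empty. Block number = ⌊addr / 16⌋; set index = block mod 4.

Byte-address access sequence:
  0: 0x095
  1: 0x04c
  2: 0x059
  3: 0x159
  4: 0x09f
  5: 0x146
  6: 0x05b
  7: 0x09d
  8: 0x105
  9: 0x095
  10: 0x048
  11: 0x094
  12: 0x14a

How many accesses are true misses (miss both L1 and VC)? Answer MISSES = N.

MISSES = 6

  [0] addr=0x95 blk=9 s=1: MISS | VC []
  [1] addr=0x4c blk=4 s=0: MISS | VC []
  [2] addr=0x59 blk=5 s=1: MISS | VC [9]
  [3] addr=0x159 blk=21 s=1: MISS | VC [9, 5]
  [4] addr=0x9f blk=9 s=1: VC-HIT | VC [21, 5]
  [5] addr=0x146 blk=20 s=0: MISS | VC [21, 5, 4]
  [6] addr=0x5b blk=5 s=1: VC-HIT | VC [21, 9, 4]
  [7] addr=0x9d blk=9 s=1: VC-HIT | VC [21, 5, 4]
  [8] addr=0x105 blk=16 s=0: MISS | VC [21, 5, 4, 20]
  [9] addr=0x95 blk=9 s=1: L1-HIT | VC [21, 5, 4, 20]
  [10] addr=0x48 blk=4 s=0: VC-HIT | VC [21, 5, 16, 20]
  [11] addr=0x94 blk=9 s=1: L1-HIT | VC [21, 5, 16, 20]
  [12] addr=0x14a blk=20 s=0: VC-HIT | VC [21, 5, 16, 4]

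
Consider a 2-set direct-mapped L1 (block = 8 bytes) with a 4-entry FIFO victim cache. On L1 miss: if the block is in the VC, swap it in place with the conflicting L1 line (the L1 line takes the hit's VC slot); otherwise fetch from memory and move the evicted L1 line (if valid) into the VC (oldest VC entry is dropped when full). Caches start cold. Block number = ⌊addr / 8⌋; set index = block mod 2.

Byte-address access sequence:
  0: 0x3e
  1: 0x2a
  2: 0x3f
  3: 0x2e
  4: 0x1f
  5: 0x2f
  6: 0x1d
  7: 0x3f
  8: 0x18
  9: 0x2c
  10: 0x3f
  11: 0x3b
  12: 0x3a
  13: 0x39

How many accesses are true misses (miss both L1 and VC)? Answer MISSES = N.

  [0] addr=0x3e blk=7 s=1: MISS | VC []
  [1] addr=0x2a blk=5 s=1: MISS | VC [7]
  [2] addr=0x3f blk=7 s=1: VC-HIT | VC [5]
  [3] addr=0x2e blk=5 s=1: VC-HIT | VC [7]
  [4] addr=0x1f blk=3 s=1: MISS | VC [7, 5]
  [5] addr=0x2f blk=5 s=1: VC-HIT | VC [7, 3]
  [6] addr=0x1d blk=3 s=1: VC-HIT | VC [7, 5]
  [7] addr=0x3f blk=7 s=1: VC-HIT | VC [3, 5]
  [8] addr=0x18 blk=3 s=1: VC-HIT | VC [7, 5]
  [9] addr=0x2c blk=5 s=1: VC-HIT | VC [7, 3]
  [10] addr=0x3f blk=7 s=1: VC-HIT | VC [5, 3]
  [11] addr=0x3b blk=7 s=1: L1-HIT | VC [5, 3]
  [12] addr=0x3a blk=7 s=1: L1-HIT | VC [5, 3]
  [13] addr=0x39 blk=7 s=1: L1-HIT | VC [5, 3]

MISSES = 3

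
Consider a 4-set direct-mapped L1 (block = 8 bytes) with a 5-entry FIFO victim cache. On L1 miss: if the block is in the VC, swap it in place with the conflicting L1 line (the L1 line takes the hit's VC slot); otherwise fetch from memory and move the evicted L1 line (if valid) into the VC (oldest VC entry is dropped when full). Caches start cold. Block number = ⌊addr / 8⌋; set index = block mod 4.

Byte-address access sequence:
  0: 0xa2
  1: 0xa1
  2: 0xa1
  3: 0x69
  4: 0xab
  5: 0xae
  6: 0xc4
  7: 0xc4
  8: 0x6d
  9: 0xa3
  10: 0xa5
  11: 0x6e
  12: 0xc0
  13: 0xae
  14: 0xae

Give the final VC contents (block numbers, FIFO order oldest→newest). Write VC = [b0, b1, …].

  [0] addr=0xa2 blk=20 s=0: MISS | VC []
  [1] addr=0xa1 blk=20 s=0: L1-HIT | VC []
  [2] addr=0xa1 blk=20 s=0: L1-HIT | VC []
  [3] addr=0x69 blk=13 s=1: MISS | VC []
  [4] addr=0xab blk=21 s=1: MISS | VC [13]
  [5] addr=0xae blk=21 s=1: L1-HIT | VC [13]
  [6] addr=0xc4 blk=24 s=0: MISS | VC [13, 20]
  [7] addr=0xc4 blk=24 s=0: L1-HIT | VC [13, 20]
  [8] addr=0x6d blk=13 s=1: VC-HIT | VC [21, 20]
  [9] addr=0xa3 blk=20 s=0: VC-HIT | VC [21, 24]
  [10] addr=0xa5 blk=20 s=0: L1-HIT | VC [21, 24]
  [11] addr=0x6e blk=13 s=1: L1-HIT | VC [21, 24]
  [12] addr=0xc0 blk=24 s=0: VC-HIT | VC [21, 20]
  [13] addr=0xae blk=21 s=1: VC-HIT | VC [13, 20]
  [14] addr=0xae blk=21 s=1: L1-HIT | VC [13, 20]

VC = [13, 20]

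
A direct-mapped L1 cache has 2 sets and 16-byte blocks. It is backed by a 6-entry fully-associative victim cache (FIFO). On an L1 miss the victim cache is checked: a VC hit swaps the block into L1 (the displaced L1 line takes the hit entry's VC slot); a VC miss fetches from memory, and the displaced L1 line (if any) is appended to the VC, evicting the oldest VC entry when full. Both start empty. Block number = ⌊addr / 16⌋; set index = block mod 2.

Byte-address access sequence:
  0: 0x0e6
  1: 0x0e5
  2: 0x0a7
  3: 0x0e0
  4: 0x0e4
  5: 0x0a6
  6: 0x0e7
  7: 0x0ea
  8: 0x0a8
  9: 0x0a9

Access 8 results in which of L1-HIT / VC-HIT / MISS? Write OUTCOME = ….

OUTCOME = VC-HIT

  [0] addr=0xe6 blk=14 s=0: MISS | VC []
  [1] addr=0xe5 blk=14 s=0: L1-HIT | VC []
  [2] addr=0xa7 blk=10 s=0: MISS | VC [14]
  [3] addr=0xe0 blk=14 s=0: VC-HIT | VC [10]
  [4] addr=0xe4 blk=14 s=0: L1-HIT | VC [10]
  [5] addr=0xa6 blk=10 s=0: VC-HIT | VC [14]
  [6] addr=0xe7 blk=14 s=0: VC-HIT | VC [10]
  [7] addr=0xea blk=14 s=0: L1-HIT | VC [10]
  [8] addr=0xa8 blk=10 s=0: VC-HIT | VC [14]
  [9] addr=0xa9 blk=10 s=0: L1-HIT | VC [14]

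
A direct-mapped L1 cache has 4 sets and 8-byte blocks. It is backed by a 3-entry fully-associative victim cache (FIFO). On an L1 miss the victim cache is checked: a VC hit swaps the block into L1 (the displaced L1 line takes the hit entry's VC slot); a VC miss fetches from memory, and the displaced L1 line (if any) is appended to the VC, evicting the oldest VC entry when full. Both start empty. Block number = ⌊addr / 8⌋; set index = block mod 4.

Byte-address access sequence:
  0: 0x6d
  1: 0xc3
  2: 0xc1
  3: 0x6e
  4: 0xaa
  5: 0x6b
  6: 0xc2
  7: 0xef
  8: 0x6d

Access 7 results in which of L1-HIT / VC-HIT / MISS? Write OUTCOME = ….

OUTCOME = MISS

#0 0x6d→b13/s1 MISS; vc=[]
#1 0xc3→b24/s0 MISS; vc=[]
#2 0xc1→b24/s0 L1-HIT; vc=[]
#3 0x6e→b13/s1 L1-HIT; vc=[]
#4 0xaa→b21/s1 MISS; vc=[13]
#5 0x6b→b13/s1 VC-HIT; vc=[21]
#6 0xc2→b24/s0 L1-HIT; vc=[21]
#7 0xef→b29/s1 MISS; vc=[21,13]
#8 0x6d→b13/s1 VC-HIT; vc=[21,29]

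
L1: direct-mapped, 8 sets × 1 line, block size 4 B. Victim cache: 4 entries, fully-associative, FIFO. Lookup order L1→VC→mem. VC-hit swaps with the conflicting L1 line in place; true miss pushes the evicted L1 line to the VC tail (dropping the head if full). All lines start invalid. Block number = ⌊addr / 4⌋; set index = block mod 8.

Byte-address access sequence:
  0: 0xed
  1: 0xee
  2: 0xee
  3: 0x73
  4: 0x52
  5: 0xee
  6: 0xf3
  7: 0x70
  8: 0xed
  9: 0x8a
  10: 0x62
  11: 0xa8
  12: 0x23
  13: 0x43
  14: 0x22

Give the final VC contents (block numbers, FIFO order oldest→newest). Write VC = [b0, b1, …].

VC = [20, 34, 24, 16]

  [0] addr=0xed blk=59 s=3: MISS | VC []
  [1] addr=0xee blk=59 s=3: L1-HIT | VC []
  [2] addr=0xee blk=59 s=3: L1-HIT | VC []
  [3] addr=0x73 blk=28 s=4: MISS | VC []
  [4] addr=0x52 blk=20 s=4: MISS | VC [28]
  [5] addr=0xee blk=59 s=3: L1-HIT | VC [28]
  [6] addr=0xf3 blk=60 s=4: MISS | VC [28, 20]
  [7] addr=0x70 blk=28 s=4: VC-HIT | VC [60, 20]
  [8] addr=0xed blk=59 s=3: L1-HIT | VC [60, 20]
  [9] addr=0x8a blk=34 s=2: MISS | VC [60, 20]
  [10] addr=0x62 blk=24 s=0: MISS | VC [60, 20]
  [11] addr=0xa8 blk=42 s=2: MISS | VC [60, 20, 34]
  [12] addr=0x23 blk=8 s=0: MISS | VC [60, 20, 34, 24]
  [13] addr=0x43 blk=16 s=0: MISS | VC [20, 34, 24, 8]
  [14] addr=0x22 blk=8 s=0: VC-HIT | VC [20, 34, 24, 16]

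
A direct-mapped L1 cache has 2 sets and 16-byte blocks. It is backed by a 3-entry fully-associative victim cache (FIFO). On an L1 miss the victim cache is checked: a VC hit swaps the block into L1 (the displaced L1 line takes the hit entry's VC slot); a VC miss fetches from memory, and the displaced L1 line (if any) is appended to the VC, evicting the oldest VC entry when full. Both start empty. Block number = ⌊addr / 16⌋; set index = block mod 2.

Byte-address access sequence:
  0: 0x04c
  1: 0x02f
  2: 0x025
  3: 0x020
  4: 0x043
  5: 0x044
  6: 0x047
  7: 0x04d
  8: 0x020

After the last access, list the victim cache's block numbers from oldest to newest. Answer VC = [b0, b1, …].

VC = [4]

0: 0x4c (blk 4, set 0) → MISS  vc=[]
1: 0x2f (blk 2, set 0) → MISS  vc=[4]
2: 0x25 (blk 2, set 0) → L1-HIT  vc=[4]
3: 0x20 (blk 2, set 0) → L1-HIT  vc=[4]
4: 0x43 (blk 4, set 0) → VC-HIT  vc=[2]
5: 0x44 (blk 4, set 0) → L1-HIT  vc=[2]
6: 0x47 (blk 4, set 0) → L1-HIT  vc=[2]
7: 0x4d (blk 4, set 0) → L1-HIT  vc=[2]
8: 0x20 (blk 2, set 0) → VC-HIT  vc=[4]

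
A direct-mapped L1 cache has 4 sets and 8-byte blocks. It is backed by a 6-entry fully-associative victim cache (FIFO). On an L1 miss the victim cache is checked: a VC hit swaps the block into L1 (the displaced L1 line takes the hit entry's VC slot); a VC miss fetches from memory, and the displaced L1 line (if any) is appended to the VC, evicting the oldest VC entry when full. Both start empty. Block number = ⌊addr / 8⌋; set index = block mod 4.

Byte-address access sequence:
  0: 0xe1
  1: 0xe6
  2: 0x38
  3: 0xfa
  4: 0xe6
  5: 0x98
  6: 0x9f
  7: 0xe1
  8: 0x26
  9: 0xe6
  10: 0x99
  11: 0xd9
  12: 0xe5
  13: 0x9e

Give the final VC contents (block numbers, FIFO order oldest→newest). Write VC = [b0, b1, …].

0: 0xe1 (blk 28, set 0) → MISS  vc=[]
1: 0xe6 (blk 28, set 0) → L1-HIT  vc=[]
2: 0x38 (blk 7, set 3) → MISS  vc=[]
3: 0xfa (blk 31, set 3) → MISS  vc=[7]
4: 0xe6 (blk 28, set 0) → L1-HIT  vc=[7]
5: 0x98 (blk 19, set 3) → MISS  vc=[7, 31]
6: 0x9f (blk 19, set 3) → L1-HIT  vc=[7, 31]
7: 0xe1 (blk 28, set 0) → L1-HIT  vc=[7, 31]
8: 0x26 (blk 4, set 0) → MISS  vc=[7, 31, 28]
9: 0xe6 (blk 28, set 0) → VC-HIT  vc=[7, 31, 4]
10: 0x99 (blk 19, set 3) → L1-HIT  vc=[7, 31, 4]
11: 0xd9 (blk 27, set 3) → MISS  vc=[7, 31, 4, 19]
12: 0xe5 (blk 28, set 0) → L1-HIT  vc=[7, 31, 4, 19]
13: 0x9e (blk 19, set 3) → VC-HIT  vc=[7, 31, 4, 27]

VC = [7, 31, 4, 27]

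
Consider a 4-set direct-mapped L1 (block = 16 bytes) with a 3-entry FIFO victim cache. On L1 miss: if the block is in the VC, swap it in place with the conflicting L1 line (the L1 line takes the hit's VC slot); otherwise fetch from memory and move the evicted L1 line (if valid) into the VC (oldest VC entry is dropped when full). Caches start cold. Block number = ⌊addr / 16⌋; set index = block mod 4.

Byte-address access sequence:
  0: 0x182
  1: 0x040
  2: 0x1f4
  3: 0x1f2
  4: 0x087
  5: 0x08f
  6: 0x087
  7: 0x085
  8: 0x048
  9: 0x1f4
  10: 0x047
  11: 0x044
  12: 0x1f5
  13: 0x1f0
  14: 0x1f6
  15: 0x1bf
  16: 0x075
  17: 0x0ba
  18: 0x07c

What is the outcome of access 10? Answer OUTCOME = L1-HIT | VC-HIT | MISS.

  [0] addr=0x182 blk=24 s=0: MISS | VC []
  [1] addr=0x40 blk=4 s=0: MISS | VC [24]
  [2] addr=0x1f4 blk=31 s=3: MISS | VC [24]
  [3] addr=0x1f2 blk=31 s=3: L1-HIT | VC [24]
  [4] addr=0x87 blk=8 s=0: MISS | VC [24, 4]
  [5] addr=0x8f blk=8 s=0: L1-HIT | VC [24, 4]
  [6] addr=0x87 blk=8 s=0: L1-HIT | VC [24, 4]
  [7] addr=0x85 blk=8 s=0: L1-HIT | VC [24, 4]
  [8] addr=0x48 blk=4 s=0: VC-HIT | VC [24, 8]
  [9] addr=0x1f4 blk=31 s=3: L1-HIT | VC [24, 8]
  [10] addr=0x47 blk=4 s=0: L1-HIT | VC [24, 8]
  [11] addr=0x44 blk=4 s=0: L1-HIT | VC [24, 8]
  [12] addr=0x1f5 blk=31 s=3: L1-HIT | VC [24, 8]
  [13] addr=0x1f0 blk=31 s=3: L1-HIT | VC [24, 8]
  [14] addr=0x1f6 blk=31 s=3: L1-HIT | VC [24, 8]
  [15] addr=0x1bf blk=27 s=3: MISS | VC [24, 8, 31]
  [16] addr=0x75 blk=7 s=3: MISS | VC [8, 31, 27]
  [17] addr=0xba blk=11 s=3: MISS | VC [31, 27, 7]
  [18] addr=0x7c blk=7 s=3: VC-HIT | VC [31, 27, 11]

OUTCOME = L1-HIT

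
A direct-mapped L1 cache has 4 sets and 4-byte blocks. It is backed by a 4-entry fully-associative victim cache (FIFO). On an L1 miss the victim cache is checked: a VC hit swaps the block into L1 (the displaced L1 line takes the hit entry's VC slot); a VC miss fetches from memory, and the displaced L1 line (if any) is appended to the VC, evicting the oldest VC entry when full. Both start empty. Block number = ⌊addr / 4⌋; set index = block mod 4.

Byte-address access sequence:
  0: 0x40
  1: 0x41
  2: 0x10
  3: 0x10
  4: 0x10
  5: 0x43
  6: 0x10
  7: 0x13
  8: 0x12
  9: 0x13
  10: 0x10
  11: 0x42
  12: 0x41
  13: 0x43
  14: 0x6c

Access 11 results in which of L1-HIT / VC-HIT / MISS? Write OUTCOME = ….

#0 0x40→b16/s0 MISS; vc=[]
#1 0x41→b16/s0 L1-HIT; vc=[]
#2 0x10→b4/s0 MISS; vc=[16]
#3 0x10→b4/s0 L1-HIT; vc=[16]
#4 0x10→b4/s0 L1-HIT; vc=[16]
#5 0x43→b16/s0 VC-HIT; vc=[4]
#6 0x10→b4/s0 VC-HIT; vc=[16]
#7 0x13→b4/s0 L1-HIT; vc=[16]
#8 0x12→b4/s0 L1-HIT; vc=[16]
#9 0x13→b4/s0 L1-HIT; vc=[16]
#10 0x10→b4/s0 L1-HIT; vc=[16]
#11 0x42→b16/s0 VC-HIT; vc=[4]
#12 0x41→b16/s0 L1-HIT; vc=[4]
#13 0x43→b16/s0 L1-HIT; vc=[4]
#14 0x6c→b27/s3 MISS; vc=[4]

OUTCOME = VC-HIT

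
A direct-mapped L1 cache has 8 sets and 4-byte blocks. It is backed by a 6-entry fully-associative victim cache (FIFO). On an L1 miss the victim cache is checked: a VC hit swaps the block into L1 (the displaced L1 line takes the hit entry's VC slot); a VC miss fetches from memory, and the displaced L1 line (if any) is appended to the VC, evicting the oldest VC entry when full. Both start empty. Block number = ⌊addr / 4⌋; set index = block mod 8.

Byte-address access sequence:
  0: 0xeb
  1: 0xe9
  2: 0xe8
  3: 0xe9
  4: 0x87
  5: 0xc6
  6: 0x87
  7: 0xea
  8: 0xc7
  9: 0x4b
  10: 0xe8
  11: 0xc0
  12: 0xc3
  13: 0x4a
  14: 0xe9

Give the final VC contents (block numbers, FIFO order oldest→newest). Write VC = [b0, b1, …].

VC = [33, 18]

#0 0xeb→b58/s2 MISS; vc=[]
#1 0xe9→b58/s2 L1-HIT; vc=[]
#2 0xe8→b58/s2 L1-HIT; vc=[]
#3 0xe9→b58/s2 L1-HIT; vc=[]
#4 0x87→b33/s1 MISS; vc=[]
#5 0xc6→b49/s1 MISS; vc=[33]
#6 0x87→b33/s1 VC-HIT; vc=[49]
#7 0xea→b58/s2 L1-HIT; vc=[49]
#8 0xc7→b49/s1 VC-HIT; vc=[33]
#9 0x4b→b18/s2 MISS; vc=[33,58]
#10 0xe8→b58/s2 VC-HIT; vc=[33,18]
#11 0xc0→b48/s0 MISS; vc=[33,18]
#12 0xc3→b48/s0 L1-HIT; vc=[33,18]
#13 0x4a→b18/s2 VC-HIT; vc=[33,58]
#14 0xe9→b58/s2 VC-HIT; vc=[33,18]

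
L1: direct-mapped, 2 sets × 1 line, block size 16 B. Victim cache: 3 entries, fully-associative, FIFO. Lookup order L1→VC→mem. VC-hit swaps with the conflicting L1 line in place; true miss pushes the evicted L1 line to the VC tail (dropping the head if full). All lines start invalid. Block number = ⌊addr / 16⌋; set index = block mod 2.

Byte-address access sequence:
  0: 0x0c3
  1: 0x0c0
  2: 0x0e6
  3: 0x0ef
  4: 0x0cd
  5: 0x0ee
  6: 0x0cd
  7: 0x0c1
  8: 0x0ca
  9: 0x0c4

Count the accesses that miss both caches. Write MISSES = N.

  [0] addr=0xc3 blk=12 s=0: MISS | VC []
  [1] addr=0xc0 blk=12 s=0: L1-HIT | VC []
  [2] addr=0xe6 blk=14 s=0: MISS | VC [12]
  [3] addr=0xef blk=14 s=0: L1-HIT | VC [12]
  [4] addr=0xcd blk=12 s=0: VC-HIT | VC [14]
  [5] addr=0xee blk=14 s=0: VC-HIT | VC [12]
  [6] addr=0xcd blk=12 s=0: VC-HIT | VC [14]
  [7] addr=0xc1 blk=12 s=0: L1-HIT | VC [14]
  [8] addr=0xca blk=12 s=0: L1-HIT | VC [14]
  [9] addr=0xc4 blk=12 s=0: L1-HIT | VC [14]

MISSES = 2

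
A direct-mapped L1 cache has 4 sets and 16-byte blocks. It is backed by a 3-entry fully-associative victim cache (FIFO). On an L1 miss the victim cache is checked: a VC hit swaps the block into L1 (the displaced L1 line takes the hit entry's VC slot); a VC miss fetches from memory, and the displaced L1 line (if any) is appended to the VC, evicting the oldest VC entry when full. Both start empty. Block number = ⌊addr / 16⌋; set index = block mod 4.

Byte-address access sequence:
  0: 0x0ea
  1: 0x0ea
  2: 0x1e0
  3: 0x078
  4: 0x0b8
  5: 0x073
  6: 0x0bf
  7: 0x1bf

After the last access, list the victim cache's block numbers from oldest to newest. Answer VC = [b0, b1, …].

VC = [14, 7, 11]

#0 0xea→b14/s2 MISS; vc=[]
#1 0xea→b14/s2 L1-HIT; vc=[]
#2 0x1e0→b30/s2 MISS; vc=[14]
#3 0x78→b7/s3 MISS; vc=[14]
#4 0xb8→b11/s3 MISS; vc=[14,7]
#5 0x73→b7/s3 VC-HIT; vc=[14,11]
#6 0xbf→b11/s3 VC-HIT; vc=[14,7]
#7 0x1bf→b27/s3 MISS; vc=[14,7,11]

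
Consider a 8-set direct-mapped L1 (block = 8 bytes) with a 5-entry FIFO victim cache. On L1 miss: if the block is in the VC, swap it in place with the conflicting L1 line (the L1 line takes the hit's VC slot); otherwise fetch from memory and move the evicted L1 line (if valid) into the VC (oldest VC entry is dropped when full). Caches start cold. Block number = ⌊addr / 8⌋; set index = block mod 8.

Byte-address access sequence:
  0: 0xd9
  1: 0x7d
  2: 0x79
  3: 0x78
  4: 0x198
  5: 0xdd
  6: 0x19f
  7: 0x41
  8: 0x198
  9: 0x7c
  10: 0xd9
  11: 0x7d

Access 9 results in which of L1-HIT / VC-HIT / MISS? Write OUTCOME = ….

0: 0xd9 (blk 27, set 3) → MISS  vc=[]
1: 0x7d (blk 15, set 7) → MISS  vc=[]
2: 0x79 (blk 15, set 7) → L1-HIT  vc=[]
3: 0x78 (blk 15, set 7) → L1-HIT  vc=[]
4: 0x198 (blk 51, set 3) → MISS  vc=[27]
5: 0xdd (blk 27, set 3) → VC-HIT  vc=[51]
6: 0x19f (blk 51, set 3) → VC-HIT  vc=[27]
7: 0x41 (blk 8, set 0) → MISS  vc=[27]
8: 0x198 (blk 51, set 3) → L1-HIT  vc=[27]
9: 0x7c (blk 15, set 7) → L1-HIT  vc=[27]
10: 0xd9 (blk 27, set 3) → VC-HIT  vc=[51]
11: 0x7d (blk 15, set 7) → L1-HIT  vc=[51]

OUTCOME = L1-HIT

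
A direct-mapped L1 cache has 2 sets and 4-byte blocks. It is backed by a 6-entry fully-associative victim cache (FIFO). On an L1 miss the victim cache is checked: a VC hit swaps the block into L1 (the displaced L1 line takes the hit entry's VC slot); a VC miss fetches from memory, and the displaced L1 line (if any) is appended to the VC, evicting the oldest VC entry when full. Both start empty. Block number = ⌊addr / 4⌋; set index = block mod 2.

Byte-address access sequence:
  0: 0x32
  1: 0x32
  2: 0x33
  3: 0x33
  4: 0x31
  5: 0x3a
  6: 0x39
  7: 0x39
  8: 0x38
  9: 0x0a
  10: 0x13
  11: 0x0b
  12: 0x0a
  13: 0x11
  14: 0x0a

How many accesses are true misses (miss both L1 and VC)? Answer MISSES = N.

  [0] addr=0x32 blk=12 s=0: MISS | VC []
  [1] addr=0x32 blk=12 s=0: L1-HIT | VC []
  [2] addr=0x33 blk=12 s=0: L1-HIT | VC []
  [3] addr=0x33 blk=12 s=0: L1-HIT | VC []
  [4] addr=0x31 blk=12 s=0: L1-HIT | VC []
  [5] addr=0x3a blk=14 s=0: MISS | VC [12]
  [6] addr=0x39 blk=14 s=0: L1-HIT | VC [12]
  [7] addr=0x39 blk=14 s=0: L1-HIT | VC [12]
  [8] addr=0x38 blk=14 s=0: L1-HIT | VC [12]
  [9] addr=0xa blk=2 s=0: MISS | VC [12, 14]
  [10] addr=0x13 blk=4 s=0: MISS | VC [12, 14, 2]
  [11] addr=0xb blk=2 s=0: VC-HIT | VC [12, 14, 4]
  [12] addr=0xa blk=2 s=0: L1-HIT | VC [12, 14, 4]
  [13] addr=0x11 blk=4 s=0: VC-HIT | VC [12, 14, 2]
  [14] addr=0xa blk=2 s=0: VC-HIT | VC [12, 14, 4]

MISSES = 4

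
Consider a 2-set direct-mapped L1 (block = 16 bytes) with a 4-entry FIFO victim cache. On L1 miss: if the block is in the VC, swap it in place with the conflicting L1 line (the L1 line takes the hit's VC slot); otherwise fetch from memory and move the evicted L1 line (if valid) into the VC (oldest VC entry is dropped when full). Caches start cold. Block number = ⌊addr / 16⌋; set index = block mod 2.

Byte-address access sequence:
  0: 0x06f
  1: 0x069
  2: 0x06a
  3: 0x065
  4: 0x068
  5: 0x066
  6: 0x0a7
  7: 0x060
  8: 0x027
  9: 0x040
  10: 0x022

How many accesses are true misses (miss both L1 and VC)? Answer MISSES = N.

  [0] addr=0x6f blk=6 s=0: MISS | VC []
  [1] addr=0x69 blk=6 s=0: L1-HIT | VC []
  [2] addr=0x6a blk=6 s=0: L1-HIT | VC []
  [3] addr=0x65 blk=6 s=0: L1-HIT | VC []
  [4] addr=0x68 blk=6 s=0: L1-HIT | VC []
  [5] addr=0x66 blk=6 s=0: L1-HIT | VC []
  [6] addr=0xa7 blk=10 s=0: MISS | VC [6]
  [7] addr=0x60 blk=6 s=0: VC-HIT | VC [10]
  [8] addr=0x27 blk=2 s=0: MISS | VC [10, 6]
  [9] addr=0x40 blk=4 s=0: MISS | VC [10, 6, 2]
  [10] addr=0x22 blk=2 s=0: VC-HIT | VC [10, 6, 4]

MISSES = 4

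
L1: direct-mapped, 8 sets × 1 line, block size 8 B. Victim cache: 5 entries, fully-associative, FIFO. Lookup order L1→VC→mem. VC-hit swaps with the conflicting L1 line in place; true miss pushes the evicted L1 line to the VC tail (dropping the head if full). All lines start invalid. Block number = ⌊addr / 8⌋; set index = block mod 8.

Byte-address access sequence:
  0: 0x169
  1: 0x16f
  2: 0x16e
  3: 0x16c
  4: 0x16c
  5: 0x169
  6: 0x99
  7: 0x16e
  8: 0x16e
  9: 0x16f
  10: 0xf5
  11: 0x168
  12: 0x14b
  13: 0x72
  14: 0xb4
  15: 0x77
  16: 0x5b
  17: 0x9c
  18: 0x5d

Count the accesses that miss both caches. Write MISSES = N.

MISSES = 7

#0 0x169→b45/s5 MISS; vc=[]
#1 0x16f→b45/s5 L1-HIT; vc=[]
#2 0x16e→b45/s5 L1-HIT; vc=[]
#3 0x16c→b45/s5 L1-HIT; vc=[]
#4 0x16c→b45/s5 L1-HIT; vc=[]
#5 0x169→b45/s5 L1-HIT; vc=[]
#6 0x99→b19/s3 MISS; vc=[]
#7 0x16e→b45/s5 L1-HIT; vc=[]
#8 0x16e→b45/s5 L1-HIT; vc=[]
#9 0x16f→b45/s5 L1-HIT; vc=[]
#10 0xf5→b30/s6 MISS; vc=[]
#11 0x168→b45/s5 L1-HIT; vc=[]
#12 0x14b→b41/s1 MISS; vc=[]
#13 0x72→b14/s6 MISS; vc=[30]
#14 0xb4→b22/s6 MISS; vc=[30,14]
#15 0x77→b14/s6 VC-HIT; vc=[30,22]
#16 0x5b→b11/s3 MISS; vc=[30,22,19]
#17 0x9c→b19/s3 VC-HIT; vc=[30,22,11]
#18 0x5d→b11/s3 VC-HIT; vc=[30,22,19]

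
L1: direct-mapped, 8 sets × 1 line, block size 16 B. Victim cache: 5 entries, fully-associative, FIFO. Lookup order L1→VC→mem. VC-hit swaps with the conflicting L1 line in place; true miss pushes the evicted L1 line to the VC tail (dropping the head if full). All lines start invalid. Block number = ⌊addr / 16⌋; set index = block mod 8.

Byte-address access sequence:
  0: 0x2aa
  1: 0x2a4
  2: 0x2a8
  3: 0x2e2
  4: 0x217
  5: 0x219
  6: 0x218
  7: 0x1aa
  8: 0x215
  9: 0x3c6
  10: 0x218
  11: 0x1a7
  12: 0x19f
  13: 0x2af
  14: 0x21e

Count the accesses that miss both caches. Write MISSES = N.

  [0] addr=0x2aa blk=42 s=2: MISS | VC []
  [1] addr=0x2a4 blk=42 s=2: L1-HIT | VC []
  [2] addr=0x2a8 blk=42 s=2: L1-HIT | VC []
  [3] addr=0x2e2 blk=46 s=6: MISS | VC []
  [4] addr=0x217 blk=33 s=1: MISS | VC []
  [5] addr=0x219 blk=33 s=1: L1-HIT | VC []
  [6] addr=0x218 blk=33 s=1: L1-HIT | VC []
  [7] addr=0x1aa blk=26 s=2: MISS | VC [42]
  [8] addr=0x215 blk=33 s=1: L1-HIT | VC [42]
  [9] addr=0x3c6 blk=60 s=4: MISS | VC [42]
  [10] addr=0x218 blk=33 s=1: L1-HIT | VC [42]
  [11] addr=0x1a7 blk=26 s=2: L1-HIT | VC [42]
  [12] addr=0x19f blk=25 s=1: MISS | VC [42, 33]
  [13] addr=0x2af blk=42 s=2: VC-HIT | VC [26, 33]
  [14] addr=0x21e blk=33 s=1: VC-HIT | VC [26, 25]

MISSES = 6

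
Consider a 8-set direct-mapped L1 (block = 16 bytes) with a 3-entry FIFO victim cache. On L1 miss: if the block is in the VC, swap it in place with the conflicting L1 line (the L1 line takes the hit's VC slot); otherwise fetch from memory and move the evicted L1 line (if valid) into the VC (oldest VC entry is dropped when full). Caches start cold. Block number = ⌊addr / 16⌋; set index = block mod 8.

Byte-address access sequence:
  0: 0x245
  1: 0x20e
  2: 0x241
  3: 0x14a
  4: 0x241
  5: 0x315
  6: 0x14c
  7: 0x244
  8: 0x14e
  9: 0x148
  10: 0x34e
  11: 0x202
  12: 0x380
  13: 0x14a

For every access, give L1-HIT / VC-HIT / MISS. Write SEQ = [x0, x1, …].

0: 0x245 (blk 36, set 4) → MISS  vc=[]
1: 0x20e (blk 32, set 0) → MISS  vc=[]
2: 0x241 (blk 36, set 4) → L1-HIT  vc=[]
3: 0x14a (blk 20, set 4) → MISS  vc=[36]
4: 0x241 (blk 36, set 4) → VC-HIT  vc=[20]
5: 0x315 (blk 49, set 1) → MISS  vc=[20]
6: 0x14c (blk 20, set 4) → VC-HIT  vc=[36]
7: 0x244 (blk 36, set 4) → VC-HIT  vc=[20]
8: 0x14e (blk 20, set 4) → VC-HIT  vc=[36]
9: 0x148 (blk 20, set 4) → L1-HIT  vc=[36]
10: 0x34e (blk 52, set 4) → MISS  vc=[36, 20]
11: 0x202 (blk 32, set 0) → L1-HIT  vc=[36, 20]
12: 0x380 (blk 56, set 0) → MISS  vc=[36, 20, 32]
13: 0x14a (blk 20, set 4) → VC-HIT  vc=[36, 52, 32]

SEQ = [MISS, MISS, L1-HIT, MISS, VC-HIT, MISS, VC-HIT, VC-HIT, VC-HIT, L1-HIT, MISS, L1-HIT, MISS, VC-HIT]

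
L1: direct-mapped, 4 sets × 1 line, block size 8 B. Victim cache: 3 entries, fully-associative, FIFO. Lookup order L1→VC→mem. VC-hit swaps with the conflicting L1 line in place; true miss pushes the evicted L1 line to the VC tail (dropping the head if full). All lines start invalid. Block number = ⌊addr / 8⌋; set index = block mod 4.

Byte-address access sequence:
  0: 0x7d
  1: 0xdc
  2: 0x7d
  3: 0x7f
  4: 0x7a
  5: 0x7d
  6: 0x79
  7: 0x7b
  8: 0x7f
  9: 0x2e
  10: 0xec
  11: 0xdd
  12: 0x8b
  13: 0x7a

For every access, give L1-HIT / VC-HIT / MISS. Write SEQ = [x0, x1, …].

0: 0x7d (blk 15, set 3) → MISS  vc=[]
1: 0xdc (blk 27, set 3) → MISS  vc=[15]
2: 0x7d (blk 15, set 3) → VC-HIT  vc=[27]
3: 0x7f (blk 15, set 3) → L1-HIT  vc=[27]
4: 0x7a (blk 15, set 3) → L1-HIT  vc=[27]
5: 0x7d (blk 15, set 3) → L1-HIT  vc=[27]
6: 0x79 (blk 15, set 3) → L1-HIT  vc=[27]
7: 0x7b (blk 15, set 3) → L1-HIT  vc=[27]
8: 0x7f (blk 15, set 3) → L1-HIT  vc=[27]
9: 0x2e (blk 5, set 1) → MISS  vc=[27]
10: 0xec (blk 29, set 1) → MISS  vc=[27, 5]
11: 0xdd (blk 27, set 3) → VC-HIT  vc=[15, 5]
12: 0x8b (blk 17, set 1) → MISS  vc=[15, 5, 29]
13: 0x7a (blk 15, set 3) → VC-HIT  vc=[27, 5, 29]

SEQ = [MISS, MISS, VC-HIT, L1-HIT, L1-HIT, L1-HIT, L1-HIT, L1-HIT, L1-HIT, MISS, MISS, VC-HIT, MISS, VC-HIT]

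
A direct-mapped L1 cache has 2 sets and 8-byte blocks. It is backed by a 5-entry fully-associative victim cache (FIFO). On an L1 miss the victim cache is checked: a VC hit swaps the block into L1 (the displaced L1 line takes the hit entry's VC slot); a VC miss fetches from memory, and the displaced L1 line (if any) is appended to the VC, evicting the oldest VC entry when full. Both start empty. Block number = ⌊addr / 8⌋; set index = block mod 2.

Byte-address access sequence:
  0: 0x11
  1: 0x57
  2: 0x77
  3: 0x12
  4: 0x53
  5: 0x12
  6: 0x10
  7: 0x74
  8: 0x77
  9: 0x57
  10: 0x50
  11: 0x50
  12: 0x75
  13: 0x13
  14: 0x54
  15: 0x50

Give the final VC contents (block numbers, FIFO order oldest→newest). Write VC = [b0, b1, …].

VC = [14, 2]

  [0] addr=0x11 blk=2 s=0: MISS | VC []
  [1] addr=0x57 blk=10 s=0: MISS | VC [2]
  [2] addr=0x77 blk=14 s=0: MISS | VC [2, 10]
  [3] addr=0x12 blk=2 s=0: VC-HIT | VC [14, 10]
  [4] addr=0x53 blk=10 s=0: VC-HIT | VC [14, 2]
  [5] addr=0x12 blk=2 s=0: VC-HIT | VC [14, 10]
  [6] addr=0x10 blk=2 s=0: L1-HIT | VC [14, 10]
  [7] addr=0x74 blk=14 s=0: VC-HIT | VC [2, 10]
  [8] addr=0x77 blk=14 s=0: L1-HIT | VC [2, 10]
  [9] addr=0x57 blk=10 s=0: VC-HIT | VC [2, 14]
  [10] addr=0x50 blk=10 s=0: L1-HIT | VC [2, 14]
  [11] addr=0x50 blk=10 s=0: L1-HIT | VC [2, 14]
  [12] addr=0x75 blk=14 s=0: VC-HIT | VC [2, 10]
  [13] addr=0x13 blk=2 s=0: VC-HIT | VC [14, 10]
  [14] addr=0x54 blk=10 s=0: VC-HIT | VC [14, 2]
  [15] addr=0x50 blk=10 s=0: L1-HIT | VC [14, 2]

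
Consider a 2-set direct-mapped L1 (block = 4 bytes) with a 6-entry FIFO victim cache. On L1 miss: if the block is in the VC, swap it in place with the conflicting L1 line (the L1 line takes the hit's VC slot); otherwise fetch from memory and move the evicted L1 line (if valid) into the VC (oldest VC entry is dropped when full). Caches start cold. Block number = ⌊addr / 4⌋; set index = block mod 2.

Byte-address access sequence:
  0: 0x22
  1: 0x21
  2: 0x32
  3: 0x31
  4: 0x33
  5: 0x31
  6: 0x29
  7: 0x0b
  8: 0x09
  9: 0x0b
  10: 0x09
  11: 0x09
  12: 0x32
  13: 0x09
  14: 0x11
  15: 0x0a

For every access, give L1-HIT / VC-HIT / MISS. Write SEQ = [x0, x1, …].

SEQ = [MISS, L1-HIT, MISS, L1-HIT, L1-HIT, L1-HIT, MISS, MISS, L1-HIT, L1-HIT, L1-HIT, L1-HIT, VC-HIT, VC-HIT, MISS, VC-HIT]

#0 0x22→b8/s0 MISS; vc=[]
#1 0x21→b8/s0 L1-HIT; vc=[]
#2 0x32→b12/s0 MISS; vc=[8]
#3 0x31→b12/s0 L1-HIT; vc=[8]
#4 0x33→b12/s0 L1-HIT; vc=[8]
#5 0x31→b12/s0 L1-HIT; vc=[8]
#6 0x29→b10/s0 MISS; vc=[8,12]
#7 0xb→b2/s0 MISS; vc=[8,12,10]
#8 0x9→b2/s0 L1-HIT; vc=[8,12,10]
#9 0xb→b2/s0 L1-HIT; vc=[8,12,10]
#10 0x9→b2/s0 L1-HIT; vc=[8,12,10]
#11 0x9→b2/s0 L1-HIT; vc=[8,12,10]
#12 0x32→b12/s0 VC-HIT; vc=[8,2,10]
#13 0x9→b2/s0 VC-HIT; vc=[8,12,10]
#14 0x11→b4/s0 MISS; vc=[8,12,10,2]
#15 0xa→b2/s0 VC-HIT; vc=[8,12,10,4]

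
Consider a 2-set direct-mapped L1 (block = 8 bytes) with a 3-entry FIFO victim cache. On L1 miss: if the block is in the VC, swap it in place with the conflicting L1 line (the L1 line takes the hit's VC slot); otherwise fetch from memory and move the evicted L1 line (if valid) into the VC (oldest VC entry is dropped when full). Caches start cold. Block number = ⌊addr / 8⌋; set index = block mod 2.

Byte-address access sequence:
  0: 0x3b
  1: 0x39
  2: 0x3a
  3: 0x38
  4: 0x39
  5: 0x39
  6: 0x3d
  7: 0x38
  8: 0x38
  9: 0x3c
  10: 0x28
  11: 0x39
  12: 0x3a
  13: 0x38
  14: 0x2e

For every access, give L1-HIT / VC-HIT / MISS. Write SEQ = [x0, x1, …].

SEQ = [MISS, L1-HIT, L1-HIT, L1-HIT, L1-HIT, L1-HIT, L1-HIT, L1-HIT, L1-HIT, L1-HIT, MISS, VC-HIT, L1-HIT, L1-HIT, VC-HIT]

#0 0x3b→b7/s1 MISS; vc=[]
#1 0x39→b7/s1 L1-HIT; vc=[]
#2 0x3a→b7/s1 L1-HIT; vc=[]
#3 0x38→b7/s1 L1-HIT; vc=[]
#4 0x39→b7/s1 L1-HIT; vc=[]
#5 0x39→b7/s1 L1-HIT; vc=[]
#6 0x3d→b7/s1 L1-HIT; vc=[]
#7 0x38→b7/s1 L1-HIT; vc=[]
#8 0x38→b7/s1 L1-HIT; vc=[]
#9 0x3c→b7/s1 L1-HIT; vc=[]
#10 0x28→b5/s1 MISS; vc=[7]
#11 0x39→b7/s1 VC-HIT; vc=[5]
#12 0x3a→b7/s1 L1-HIT; vc=[5]
#13 0x38→b7/s1 L1-HIT; vc=[5]
#14 0x2e→b5/s1 VC-HIT; vc=[7]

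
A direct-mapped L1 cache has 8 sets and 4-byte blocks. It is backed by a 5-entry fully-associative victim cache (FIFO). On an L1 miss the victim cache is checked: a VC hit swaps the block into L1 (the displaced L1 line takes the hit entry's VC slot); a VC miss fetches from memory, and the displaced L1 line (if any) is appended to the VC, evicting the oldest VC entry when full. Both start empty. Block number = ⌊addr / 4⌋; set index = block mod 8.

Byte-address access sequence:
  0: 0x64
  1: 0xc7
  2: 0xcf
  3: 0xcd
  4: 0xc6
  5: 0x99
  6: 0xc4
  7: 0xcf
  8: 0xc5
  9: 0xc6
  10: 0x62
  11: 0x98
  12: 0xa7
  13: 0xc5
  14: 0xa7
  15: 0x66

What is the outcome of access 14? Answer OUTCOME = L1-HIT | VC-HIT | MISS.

#0 0x64→b25/s1 MISS; vc=[]
#1 0xc7→b49/s1 MISS; vc=[25]
#2 0xcf→b51/s3 MISS; vc=[25]
#3 0xcd→b51/s3 L1-HIT; vc=[25]
#4 0xc6→b49/s1 L1-HIT; vc=[25]
#5 0x99→b38/s6 MISS; vc=[25]
#6 0xc4→b49/s1 L1-HIT; vc=[25]
#7 0xcf→b51/s3 L1-HIT; vc=[25]
#8 0xc5→b49/s1 L1-HIT; vc=[25]
#9 0xc6→b49/s1 L1-HIT; vc=[25]
#10 0x62→b24/s0 MISS; vc=[25]
#11 0x98→b38/s6 L1-HIT; vc=[25]
#12 0xa7→b41/s1 MISS; vc=[25,49]
#13 0xc5→b49/s1 VC-HIT; vc=[25,41]
#14 0xa7→b41/s1 VC-HIT; vc=[25,49]
#15 0x66→b25/s1 VC-HIT; vc=[41,49]

OUTCOME = VC-HIT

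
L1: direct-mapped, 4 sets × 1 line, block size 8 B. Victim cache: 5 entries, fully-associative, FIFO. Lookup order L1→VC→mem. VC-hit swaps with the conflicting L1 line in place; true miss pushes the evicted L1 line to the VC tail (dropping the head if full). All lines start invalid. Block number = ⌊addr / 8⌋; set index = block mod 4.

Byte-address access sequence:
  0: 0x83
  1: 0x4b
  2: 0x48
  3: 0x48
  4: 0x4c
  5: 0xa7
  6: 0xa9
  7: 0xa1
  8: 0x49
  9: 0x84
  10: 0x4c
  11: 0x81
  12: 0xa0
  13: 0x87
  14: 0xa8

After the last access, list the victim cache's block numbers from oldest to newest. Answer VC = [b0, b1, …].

#0 0x83→b16/s0 MISS; vc=[]
#1 0x4b→b9/s1 MISS; vc=[]
#2 0x48→b9/s1 L1-HIT; vc=[]
#3 0x48→b9/s1 L1-HIT; vc=[]
#4 0x4c→b9/s1 L1-HIT; vc=[]
#5 0xa7→b20/s0 MISS; vc=[16]
#6 0xa9→b21/s1 MISS; vc=[16,9]
#7 0xa1→b20/s0 L1-HIT; vc=[16,9]
#8 0x49→b9/s1 VC-HIT; vc=[16,21]
#9 0x84→b16/s0 VC-HIT; vc=[20,21]
#10 0x4c→b9/s1 L1-HIT; vc=[20,21]
#11 0x81→b16/s0 L1-HIT; vc=[20,21]
#12 0xa0→b20/s0 VC-HIT; vc=[16,21]
#13 0x87→b16/s0 VC-HIT; vc=[20,21]
#14 0xa8→b21/s1 VC-HIT; vc=[20,9]

VC = [20, 9]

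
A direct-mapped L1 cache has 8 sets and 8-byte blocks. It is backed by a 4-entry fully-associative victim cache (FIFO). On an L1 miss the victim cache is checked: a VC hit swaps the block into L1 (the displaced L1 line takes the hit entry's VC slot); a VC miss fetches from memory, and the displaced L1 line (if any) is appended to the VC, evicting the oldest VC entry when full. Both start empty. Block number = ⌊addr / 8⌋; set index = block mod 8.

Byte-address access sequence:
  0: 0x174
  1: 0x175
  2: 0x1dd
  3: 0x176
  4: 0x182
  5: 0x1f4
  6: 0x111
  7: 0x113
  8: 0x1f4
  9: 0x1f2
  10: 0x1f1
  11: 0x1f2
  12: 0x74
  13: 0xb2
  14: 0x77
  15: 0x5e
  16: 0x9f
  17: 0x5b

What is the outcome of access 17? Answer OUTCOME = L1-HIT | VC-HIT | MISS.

OUTCOME = VC-HIT

#0 0x174→b46/s6 MISS; vc=[]
#1 0x175→b46/s6 L1-HIT; vc=[]
#2 0x1dd→b59/s3 MISS; vc=[]
#3 0x176→b46/s6 L1-HIT; vc=[]
#4 0x182→b48/s0 MISS; vc=[]
#5 0x1f4→b62/s6 MISS; vc=[46]
#6 0x111→b34/s2 MISS; vc=[46]
#7 0x113→b34/s2 L1-HIT; vc=[46]
#8 0x1f4→b62/s6 L1-HIT; vc=[46]
#9 0x1f2→b62/s6 L1-HIT; vc=[46]
#10 0x1f1→b62/s6 L1-HIT; vc=[46]
#11 0x1f2→b62/s6 L1-HIT; vc=[46]
#12 0x74→b14/s6 MISS; vc=[46,62]
#13 0xb2→b22/s6 MISS; vc=[46,62,14]
#14 0x77→b14/s6 VC-HIT; vc=[46,62,22]
#15 0x5e→b11/s3 MISS; vc=[46,62,22,59]
#16 0x9f→b19/s3 MISS; vc=[62,22,59,11]
#17 0x5b→b11/s3 VC-HIT; vc=[62,22,59,19]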